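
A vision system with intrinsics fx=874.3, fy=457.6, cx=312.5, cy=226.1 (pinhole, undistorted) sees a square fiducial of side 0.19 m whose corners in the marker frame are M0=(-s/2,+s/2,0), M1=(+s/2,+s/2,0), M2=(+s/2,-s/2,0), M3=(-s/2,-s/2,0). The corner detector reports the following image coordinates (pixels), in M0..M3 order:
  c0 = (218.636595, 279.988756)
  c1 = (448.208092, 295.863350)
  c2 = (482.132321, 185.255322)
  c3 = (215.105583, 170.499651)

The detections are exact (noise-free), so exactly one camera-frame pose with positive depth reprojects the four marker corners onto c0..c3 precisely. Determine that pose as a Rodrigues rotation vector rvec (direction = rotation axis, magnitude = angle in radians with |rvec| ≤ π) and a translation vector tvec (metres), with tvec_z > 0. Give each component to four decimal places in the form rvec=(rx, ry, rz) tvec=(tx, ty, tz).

Intrinsics K: fx=874.3, fy=457.6, cx=312.5, cy=226.1
Marker side s = 0.19 m; corners in marker frame (Z=0):
  M0 = (-0.0950, +0.0950, 0)
  M1 = (+0.0950, +0.0950, 0)
  M2 = (+0.0950, -0.0950, 0)
  M3 = (-0.0950, -0.0950, 0)
Detected image corners:
  c0 = (218.636595, 279.988756) px
  c1 = (448.208092, 295.863350) px
  c2 = (482.132321, 185.255322) px
  c3 = (215.105583, 170.499651) px
Planar DLT: solve 8×8 A·h = b for H (H[2,2]=1):
  H  [+1244.04047 +188.89403 +338.53679]
  H  [+42.95134 +761.74789 +236.88158]
  H  [-0.16262 +0.78398 +1.00000]
B = K⁻¹H; ‖b₁‖=1.500074, ‖b₂‖=1.500074; λ = 2/(‖b₁‖+‖b₂‖) = 0.666634, sign → tz>0 ⇒ λ=+0.666634
r₁ = λ·B[:,0] = (+0.98730,+0.11614,-0.10841); r₂ = λ·B[:,1] = (-0.04277,+0.85149,+0.52263)
r₃ = r₁×r₂ = (+0.15300,-0.51135,+0.84564); SVD([r₁ r₂ r₃]) → R = UVᵀ:
  R  [+0.98730 -0.04277 +0.15300]
  R  [+0.11614 +0.85149 -0.51135]
  R  [-0.10841 +0.52263 +0.84564]
t = (+0.01985, +0.01571, +0.66663) m
tr R = 2.684428; θ = arccos((tr R − 1)/2) = 0.569420 rad = 32.625°
axis k = ((R−Rᵀ)₃₂, (R−Rᵀ)₁₃, (R−Rᵀ)₂₁) / (2 sinθ) = (+0.958910, +0.242429, +0.147373)
rvec = θ·k = (+0.546023, +0.138044, +0.083917)

rvec=(0.5460, 0.1380, 0.0839) tvec=(0.0199, 0.0157, 0.6666)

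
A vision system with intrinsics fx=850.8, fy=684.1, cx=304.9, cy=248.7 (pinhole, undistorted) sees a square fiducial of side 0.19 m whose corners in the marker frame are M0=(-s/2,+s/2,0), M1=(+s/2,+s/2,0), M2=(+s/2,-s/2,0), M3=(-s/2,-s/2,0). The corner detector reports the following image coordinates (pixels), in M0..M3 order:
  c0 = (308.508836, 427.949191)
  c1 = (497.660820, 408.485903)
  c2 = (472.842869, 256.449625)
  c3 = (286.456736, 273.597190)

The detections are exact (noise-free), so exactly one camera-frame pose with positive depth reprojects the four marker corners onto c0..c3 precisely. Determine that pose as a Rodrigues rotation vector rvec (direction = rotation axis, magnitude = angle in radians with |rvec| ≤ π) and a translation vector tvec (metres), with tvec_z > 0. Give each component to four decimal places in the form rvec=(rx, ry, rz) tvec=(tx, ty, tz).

Intrinsics K: fx=850.8, fy=684.1, cx=304.9, cy=248.7
Marker side s = 0.19 m; corners in marker frame (Z=0):
  M0 = (-0.0950, +0.0950, 0)
  M1 = (+0.0950, +0.0950, 0)
  M2 = (+0.0950, -0.0950, 0)
  M3 = (-0.0950, -0.0950, 0)
Detected image corners:
  c0 = (308.508836, 427.949191) px
  c1 = (497.660820, 408.485903) px
  c2 = (472.842869, 256.449625) px
  c3 = (286.456736, 273.597190) px
Planar DLT: solve 8×8 A·h = b for H (H[2,2]=1):
  H  [+1015.30571 +89.66555 +391.88915]
  H  [-72.63296 +776.80701 +340.93321]
  H  [+0.06926 -0.08617 +1.00000]
B = K⁻¹H; ‖b₁‖=1.177930, ‖b₂‖=1.177930; λ = 2/(‖b₁‖+‖b₂‖) = 0.848947, sign → tz>0 ⇒ λ=+0.848947
r₁ = λ·B[:,0] = (+0.99202,-0.11151,+0.05880); r₂ = λ·B[:,1] = (+0.11569,+0.99059,-0.07315)
r₃ = r₁×r₂ = (-0.05009,+0.07937,+0.99559); SVD([r₁ r₂ r₃]) → R = UVᵀ:
  R  [+0.99202 +0.11569 -0.05009]
  R  [-0.11151 +0.99059 +0.07937]
  R  [+0.05880 -0.07315 +0.99559]
t = (+0.08680, +0.11446, +0.84895) m
tr R = 2.978196; θ = arccos((tr R − 1)/2) = 0.147796 rad = 8.468°
axis k = ((R−Rᵀ)₃₂, (R−Rᵀ)₁₃, (R−Rᵀ)₂₁) / (2 sinθ) = (-0.517891, -0.369721, -0.771424)
rvec = θ·k = (-0.076542, -0.054643, -0.114014)

rvec=(-0.0765, -0.0546, -0.1140) tvec=(0.0868, 0.1145, 0.8489)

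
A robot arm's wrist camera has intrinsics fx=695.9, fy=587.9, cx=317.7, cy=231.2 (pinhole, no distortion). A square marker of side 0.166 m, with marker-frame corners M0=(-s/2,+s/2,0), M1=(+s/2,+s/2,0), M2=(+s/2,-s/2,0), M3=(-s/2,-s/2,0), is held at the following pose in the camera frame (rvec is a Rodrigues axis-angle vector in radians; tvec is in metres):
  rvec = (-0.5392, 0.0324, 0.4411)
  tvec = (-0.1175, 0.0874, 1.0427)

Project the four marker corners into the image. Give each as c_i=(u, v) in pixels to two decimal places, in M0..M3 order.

c0=(161.83, 299.64) c1=(263.79, 340.50) c2=(312.58, 262.34) c3=(217.13, 226.22)

Intrinsics K: fx=695.9, fy=587.9, cx=317.7, cy=231.2
Marker side s = 0.166 m; corners in marker frame (Z=0):
  M0 = (-0.0830, +0.0830, 0)
  M1 = (+0.0830, +0.0830, 0)
  M2 = (+0.0830, -0.0830, 0)
  M3 = (-0.0830, -0.0830, 0)
rvec = (-0.5392, 0.0324, 0.4411), |rvec| = θ = 0.69739 rad = 39.958°
Rodrigues: sinθ=0.64222, 1−cosθ=0.23348; R = I + sinθ·[k]× + (1−cosθ)·[k]×²:
    [+0.90609 -0.41459 -0.08434]
    [+0.39782 +0.76702 +0.50340]
    [-0.14402 -0.48968 +0.85992]
t = (-0.1175, 0.0874, 1.0427) m
M0: Pc = R·M0+t = (-0.22712, +0.11804, +1.01401); u = 695.9·(-0.22712)/1.01401 + 317.7 = 161.8332, v = 587.9·(+0.11804)/1.01401 + 231.2 = 299.6393
M1: Pc = R·M1+t = (-0.07671, +0.18408, +0.99010); u = 695.9·(-0.07671)/0.99010 + 317.7 = 263.7871, v = 587.9·(+0.18408)/0.99010 + 231.2 = 340.5035
M2: Pc = R·M2+t = (-0.00788, +0.05676, +1.07139); u = 695.9·(-0.00788)/1.07139 + 317.7 = 312.5795, v = 587.9·(+0.05676)/1.07139 + 231.2 = 262.3434
M3: Pc = R·M3+t = (-0.15829, -0.00928, +1.09530); u = 695.9·(-0.15829)/1.09530 + 317.7 = 217.1271, v = 587.9·(-0.00928)/1.09530 + 231.2 = 226.2180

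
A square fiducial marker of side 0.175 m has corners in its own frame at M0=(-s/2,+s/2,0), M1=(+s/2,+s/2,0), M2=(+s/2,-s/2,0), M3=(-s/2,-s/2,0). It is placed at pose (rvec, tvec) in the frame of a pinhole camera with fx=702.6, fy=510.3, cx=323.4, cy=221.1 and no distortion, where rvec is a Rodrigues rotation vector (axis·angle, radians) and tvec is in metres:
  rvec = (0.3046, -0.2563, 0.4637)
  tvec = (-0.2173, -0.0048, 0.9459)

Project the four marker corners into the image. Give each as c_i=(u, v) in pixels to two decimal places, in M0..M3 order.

Intrinsics K: fx=702.6, fy=510.3, cx=323.4, cy=221.1
Marker side s = 0.175 m; corners in marker frame (Z=0):
  M0 = (-0.0875, +0.0875, 0)
  M1 = (+0.0875, +0.0875, 0)
  M2 = (+0.0875, -0.0875, 0)
  M3 = (-0.0875, -0.0875, 0)
rvec = (0.3046, -0.2563, 0.4637), |rvec| = θ = 0.61114 rad = 35.016°
Rodrigues: sinθ=0.57380, 1−cosθ=0.18100; R = I + sinθ·[k]× + (1−cosθ)·[k]×²:
    [+0.86396 -0.47320 -0.17219]
    [+0.39754 +0.85083 -0.34359]
    [+0.30909 +0.22839 +0.92320]
t = (-0.2173, -0.0048, 0.9459) m
M0: Pc = R·M0+t = (-0.33430, +0.03486, +0.93884); u = 702.6·(-0.33430)/0.93884 + 323.4 = 73.2181, v = 510.3·(+0.03486)/0.93884 + 221.1 = 240.0498
M1: Pc = R·M1+t = (-0.18311, +0.10443, +0.99293); u = 702.6·(-0.18311)/0.99293 + 323.4 = 193.8317, v = 510.3·(+0.10443)/0.99293 + 221.1 = 274.7711
M2: Pc = R·M2+t = (-0.10030, -0.04446, +0.95296); u = 702.6·(-0.10030)/0.95296 + 323.4 = 249.4522, v = 510.3·(-0.04446)/0.95296 + 221.1 = 197.2903
M3: Pc = R·M3+t = (-0.25149, -0.11403, +0.89887); u = 702.6·(-0.25149)/0.89887 + 323.4 = 126.8224, v = 510.3·(-0.11403)/0.89887 + 221.1 = 156.3625

c0=(73.22, 240.05) c1=(193.83, 274.77) c2=(249.45, 197.29) c3=(126.82, 156.36)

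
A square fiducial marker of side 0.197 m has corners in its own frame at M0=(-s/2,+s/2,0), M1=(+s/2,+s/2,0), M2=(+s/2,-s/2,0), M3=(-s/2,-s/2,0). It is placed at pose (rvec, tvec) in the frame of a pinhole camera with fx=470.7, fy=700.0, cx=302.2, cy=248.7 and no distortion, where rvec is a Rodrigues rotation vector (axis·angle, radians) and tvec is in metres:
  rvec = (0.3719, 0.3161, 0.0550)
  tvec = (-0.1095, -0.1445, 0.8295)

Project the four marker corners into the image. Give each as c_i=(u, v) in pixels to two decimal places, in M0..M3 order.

c0=(195.60, 198.85) c1=(293.48, 213.60) c2=(292.08, 42.43) c3=(185.72, 38.41)

Intrinsics K: fx=470.7, fy=700.0, cx=302.2, cy=248.7
Marker side s = 0.197 m; corners in marker frame (Z=0):
  M0 = (-0.0985, +0.0985, 0)
  M1 = (+0.0985, +0.0985, 0)
  M2 = (+0.0985, -0.0985, 0)
  M3 = (-0.0985, -0.0985, 0)
rvec = (0.3719, 0.3161, 0.0550), |rvec| = θ = 0.49118 rad = 28.142°
Rodrigues: sinθ=0.47166, 1−cosθ=0.11822; R = I + sinθ·[k]× + (1−cosθ)·[k]×²:
    [+0.94955 +0.00479 +0.31357]
    [+0.11042 +0.93074 -0.34861]
    [-0.29352 +0.36565 +0.88326]
t = (-0.1095, -0.1445, 0.8295) m
M0: Pc = R·M0+t = (-0.20256, -0.06370, +0.89443); u = 470.7·(-0.20256)/0.89443 + 302.2 = 195.6016, v = 700.0·(-0.06370)/0.89443 + 248.7 = 198.8481
M1: Pc = R·M1+t = (-0.01550, -0.04195, +0.83660); u = 470.7·(-0.01550)/0.83660 + 302.2 = 293.4809, v = 700.0·(-0.04195)/0.83660 + 248.7 = 213.6036
M2: Pc = R·M2+t = (-0.01644, -0.22530, +0.76457); u = 470.7·(-0.01644)/0.76457 + 302.2 = 292.0784, v = 700.0·(-0.22530)/0.76457 + 248.7 = 42.4264
M3: Pc = R·M3+t = (-0.20350, -0.24705, +0.82240); u = 470.7·(-0.20350)/0.82240 + 302.2 = 185.7245, v = 700.0·(-0.24705)/0.82240 + 248.7 = 38.4141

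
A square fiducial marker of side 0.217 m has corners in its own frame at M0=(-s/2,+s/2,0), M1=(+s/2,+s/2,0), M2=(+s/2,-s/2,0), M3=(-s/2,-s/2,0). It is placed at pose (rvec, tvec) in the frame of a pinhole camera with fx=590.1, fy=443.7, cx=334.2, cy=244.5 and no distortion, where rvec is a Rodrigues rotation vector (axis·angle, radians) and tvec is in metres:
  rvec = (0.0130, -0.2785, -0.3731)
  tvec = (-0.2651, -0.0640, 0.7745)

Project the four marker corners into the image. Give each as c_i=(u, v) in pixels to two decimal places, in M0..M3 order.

Intrinsics K: fx=590.1, fy=443.7, cx=334.2, cy=244.5
Marker side s = 0.217 m; corners in marker frame (Z=0):
  M0 = (-0.1085, +0.1085, 0)
  M1 = (+0.1085, +0.1085, 0)
  M2 = (+0.1085, -0.1085, 0)
  M3 = (-0.1085, -0.1085, 0)
rvec = (0.0130, -0.2785, -0.3731), |rvec| = θ = 0.46576 rad = 26.686°
Rodrigues: sinθ=0.44910, 1−cosθ=0.10652; R = I + sinθ·[k]× + (1−cosθ)·[k]×²:
    [+0.89356 +0.35798 -0.27092]
    [-0.36153 +0.93156 +0.03849]
    [+0.26616 +0.06356 +0.96183]
t = (-0.2651, -0.0640, 0.7745) m
M0: Pc = R·M0+t = (-0.32321, +0.07630, +0.75252); u = 590.1·(-0.32321)/0.75252 + 334.2 = 80.7485, v = 443.7·(+0.07630)/0.75252 + 244.5 = 289.4887
M1: Pc = R·M1+t = (-0.12931, -0.00215, +0.81027); u = 590.1·(-0.12931)/0.81027 + 334.2 = 240.0287, v = 443.7·(-0.00215)/0.81027 + 244.5 = 243.3218
M2: Pc = R·M2+t = (-0.20699, -0.20430, +0.79648); u = 590.1·(-0.20699)/0.79648 + 334.2 = 180.8453, v = 443.7·(-0.20430)/0.79648 + 244.5 = 130.6890
M3: Pc = R·M3+t = (-0.40089, -0.12585, +0.73873); u = 590.1·(-0.40089)/0.73873 + 334.2 = 13.9643, v = 443.7·(-0.12585)/0.73873 + 244.5 = 168.9119

c0=(80.75, 289.49) c1=(240.03, 243.32) c2=(180.85, 130.69) c3=(13.96, 168.91)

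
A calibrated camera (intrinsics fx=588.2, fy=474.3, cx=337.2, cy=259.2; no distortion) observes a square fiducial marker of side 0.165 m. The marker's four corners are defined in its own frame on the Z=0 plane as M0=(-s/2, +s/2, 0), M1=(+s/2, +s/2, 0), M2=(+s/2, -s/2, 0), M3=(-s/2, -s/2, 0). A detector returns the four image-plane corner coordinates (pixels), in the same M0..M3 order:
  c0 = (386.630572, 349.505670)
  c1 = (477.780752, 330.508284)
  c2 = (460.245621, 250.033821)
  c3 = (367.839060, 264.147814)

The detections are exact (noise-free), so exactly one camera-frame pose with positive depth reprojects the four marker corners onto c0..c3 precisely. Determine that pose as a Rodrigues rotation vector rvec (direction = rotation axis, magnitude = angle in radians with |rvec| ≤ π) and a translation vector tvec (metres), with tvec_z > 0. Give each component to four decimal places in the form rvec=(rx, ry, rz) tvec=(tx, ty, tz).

rvec=(-0.0191, -0.3405, -0.1764) tvec=(0.1379, 0.0767, 0.9291)

Intrinsics K: fx=588.2, fy=474.3, cx=337.2, cy=259.2
Marker side s = 0.165 m; corners in marker frame (Z=0):
  M0 = (-0.0825, +0.0825, 0)
  M1 = (+0.0825, +0.0825, 0)
  M2 = (+0.0825, -0.0825, 0)
  M3 = (-0.0825, -0.0825, 0)
Detected image corners:
  c0 = (386.630572, 349.505670) px
  c1 = (477.780752, 330.508284) px
  c2 = (460.245621, 250.033821) px
  c3 = (367.839060, 264.147814) px
Planar DLT: solve 8×8 A·h = b for H (H[2,2]=1):
  H  [+708.26155 +114.98463 +424.49318]
  H  [+6.91964 +505.62325 +298.34407]
  H  [+0.35931 +0.01186 +1.00000]
B = K⁻¹H; ‖b₁‖=1.076297, ‖b₂‖=1.076297; λ = 2/(‖b₁‖+‖b₂‖) = 0.929112, sign → tz>0 ⇒ λ=+0.929112
r₁ = λ·B[:,0] = (+0.92738,-0.16888,+0.33384); r₂ = λ·B[:,1] = (+0.17531,+0.98445,+0.01102)
r₃ = r₁×r₂ = (-0.33051,+0.04831,+0.94257); SVD([r₁ r₂ r₃]) → R = UVᵀ:
  R  [+0.92738 +0.17531 -0.33051]
  R  [-0.16888 +0.98445 +0.04831]
  R  [+0.33384 +0.01102 +0.94257]
t = (+0.13789, +0.07668, +0.92911) m
tr R = 2.854394; θ = arccos((tr R − 1)/2) = 0.383937 rad = 21.998°
axis k = ((R−Rᵀ)₃₂, (R−Rᵀ)₁₃, (R−Rᵀ)₂₁) / (2 sinθ) = (-0.049782, -0.886806, -0.459453)
rvec = θ·k = (-0.019113, -0.340477, -0.176401)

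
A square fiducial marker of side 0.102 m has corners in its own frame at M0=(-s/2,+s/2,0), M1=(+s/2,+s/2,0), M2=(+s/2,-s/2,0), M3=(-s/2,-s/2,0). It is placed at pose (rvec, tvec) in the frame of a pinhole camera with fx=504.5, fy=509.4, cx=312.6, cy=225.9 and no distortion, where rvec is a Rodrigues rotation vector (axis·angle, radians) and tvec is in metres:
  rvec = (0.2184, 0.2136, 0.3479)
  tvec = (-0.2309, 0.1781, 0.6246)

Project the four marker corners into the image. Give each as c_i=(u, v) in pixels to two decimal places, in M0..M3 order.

c0=(83.19, 388.85) c1=(152.07, 422.95) c2=(172.03, 352.21) c3=(99.79, 318.69)

Intrinsics K: fx=504.5, fy=509.4, cx=312.6, cy=225.9
Marker side s = 0.102 m; corners in marker frame (Z=0):
  M0 = (-0.0510, +0.0510, 0)
  M1 = (+0.0510, +0.0510, 0)
  M2 = (+0.0510, -0.0510, 0)
  M3 = (-0.0510, -0.0510, 0)
rvec = (0.2184, 0.2136, 0.3479), |rvec| = θ = 0.46299 rad = 26.527°
Rodrigues: sinθ=0.44662, 1−cosθ=0.10528; R = I + sinθ·[k]× + (1−cosθ)·[k]×²:
    [+0.91815 -0.31269 +0.24337]
    [+0.35851 +0.91713 -0.17418]
    [-0.16873 +0.24718 +0.95417]
t = (-0.2309, 0.1781, 0.6246) m
M0: Pc = R·M0+t = (-0.29367, +0.20659, +0.64581); u = 504.5·(-0.29367)/0.64581 + 312.6 = 83.1864, v = 509.4·(+0.20659)/0.64581 + 225.9 = 388.8526
M1: Pc = R·M1+t = (-0.20002, +0.24316, +0.62860); u = 504.5·(-0.20002)/0.62860 + 312.6 = 152.0673, v = 509.4·(+0.24316)/0.62860 + 225.9 = 422.9482
M2: Pc = R·M2+t = (-0.16813, +0.14961, +0.60339); u = 504.5·(-0.16813)/0.60339 + 312.6 = 172.0270, v = 509.4·(+0.14961)/0.60339 + 225.9 = 352.2061
M3: Pc = R·M3+t = (-0.26178, +0.11304, +0.62060); u = 504.5·(-0.26178)/0.62060 + 312.6 = 99.7942, v = 509.4·(+0.11304)/0.62060 + 225.9 = 318.6872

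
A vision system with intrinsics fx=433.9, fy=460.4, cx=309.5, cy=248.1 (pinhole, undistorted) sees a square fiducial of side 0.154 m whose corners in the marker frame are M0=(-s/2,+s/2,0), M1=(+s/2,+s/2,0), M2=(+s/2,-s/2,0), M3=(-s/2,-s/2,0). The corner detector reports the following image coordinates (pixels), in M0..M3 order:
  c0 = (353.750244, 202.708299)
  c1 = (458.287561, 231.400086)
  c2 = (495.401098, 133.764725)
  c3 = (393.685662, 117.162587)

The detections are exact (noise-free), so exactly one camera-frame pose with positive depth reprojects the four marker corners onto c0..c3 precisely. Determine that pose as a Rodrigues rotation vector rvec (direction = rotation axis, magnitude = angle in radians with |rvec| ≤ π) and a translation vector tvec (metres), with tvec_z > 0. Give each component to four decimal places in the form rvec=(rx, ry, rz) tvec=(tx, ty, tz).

Intrinsics K: fx=433.9, fy=460.4, cx=309.5, cy=248.1
Marker side s = 0.154 m; corners in marker frame (Z=0):
  M0 = (-0.0770, +0.0770, 0)
  M1 = (+0.0770, +0.0770, 0)
  M2 = (+0.0770, -0.0770, 0)
  M3 = (-0.0770, -0.0770, 0)
Detected image corners:
  c0 = (353.750244, 202.708299) px
  c1 = (458.287561, 231.400086) px
  c2 = (495.401098, 133.764725) px
  c3 = (393.685662, 117.162587) px
Planar DLT: solve 8×8 A·h = b for H (H[2,2]=1):
  H  [+352.74036 -444.51688 +423.00150]
  H  [+18.19124 +514.43815 +169.00268]
  H  [-0.74442 -0.45578 +1.00000]
B = K⁻¹H; ‖b₁‖=1.598298, ‖b₂‖=1.598298; λ = 2/(‖b₁‖+‖b₂‖) = 0.625665, sign → tz>0 ⇒ λ=+0.625665
r₁ = λ·B[:,0] = (+0.84086,+0.27571,-0.46576); r₂ = λ·B[:,1] = (-0.43757,+0.85277,-0.28516)
r₃ = r₁×r₂ = (+0.31856,+0.44359,+0.83770); SVD([r₁ r₂ r₃]) → R = UVᵀ:
  R  [+0.84086 -0.43757 +0.31856]
  R  [+0.27571 +0.85277 +0.44359]
  R  [-0.46576 -0.28516 +0.83770]
t = (+0.16366, -0.10749, +0.62567) m
tr R = 2.531337; θ = arccos((tr R − 1)/2) = 0.698716 rad = 40.033°
axis k = ((R−Rᵀ)₃₂, (R−Rᵀ)₁₃, (R−Rᵀ)₂₁) / (2 sinθ) = (-0.566471, +0.609672, +0.554446)
rvec = θ·k = (-0.395803, +0.425988, +0.387400)

rvec=(-0.3958, 0.4260, 0.3874) tvec=(0.1637, -0.1075, 0.6257)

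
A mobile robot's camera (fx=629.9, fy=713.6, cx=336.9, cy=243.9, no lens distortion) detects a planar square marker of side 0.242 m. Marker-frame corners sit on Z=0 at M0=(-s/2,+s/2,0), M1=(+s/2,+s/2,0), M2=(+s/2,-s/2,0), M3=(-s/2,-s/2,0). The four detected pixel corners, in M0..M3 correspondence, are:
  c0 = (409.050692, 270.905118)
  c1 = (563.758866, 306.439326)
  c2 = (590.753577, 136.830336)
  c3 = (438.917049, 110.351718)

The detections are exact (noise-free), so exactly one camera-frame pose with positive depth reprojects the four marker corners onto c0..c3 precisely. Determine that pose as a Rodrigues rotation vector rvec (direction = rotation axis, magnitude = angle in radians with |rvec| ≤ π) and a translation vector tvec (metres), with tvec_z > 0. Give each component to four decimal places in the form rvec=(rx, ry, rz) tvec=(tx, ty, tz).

Intrinsics K: fx=629.9, fy=713.6, cx=336.9, cy=243.9
Marker side s = 0.242 m; corners in marker frame (Z=0):
  M0 = (-0.1210, +0.1210, 0)
  M1 = (+0.1210, +0.1210, 0)
  M2 = (+0.1210, -0.1210, 0)
  M3 = (-0.1210, -0.1210, 0)
Detected image corners:
  c0 = (409.050692, 270.905118) px
  c1 = (563.758866, 306.439326) px
  c2 = (590.753577, 136.830336) px
  c3 = (438.917049, 110.351718) px
Planar DLT: solve 8×8 A·h = b for H (H[2,2]=1):
  H  [+530.65092 -175.42216 +498.91773]
  H  [+85.60902 +657.89301 +204.59410]
  H  [-0.20499 -0.11544 +1.00000]
B = K⁻¹H; ‖b₁‖=0.992261, ‖b₂‖=0.992261; λ = 2/(‖b₁‖+‖b₂‖) = 1.007799, sign → tz>0 ⇒ λ=+1.007799
r₁ = λ·B[:,0] = (+0.95950,+0.19151,-0.20659); r₂ = λ·B[:,1] = (-0.21844,+0.96889,-0.11634)
r₃ = r₁×r₂ = (+0.17788,+0.15676,+0.97149); SVD([r₁ r₂ r₃]) → R = UVᵀ:
  R  [+0.95950 -0.21844 +0.17788]
  R  [+0.19151 +0.96889 +0.15676]
  R  [-0.20659 -0.11634 +0.97149]
t = (+0.25922, -0.05551, +1.00780) m
tr R = 2.899878; θ = arccos((tr R − 1)/2) = 0.317756 rad = 18.206°
axis k = ((R−Rᵀ)₃₂, (R−Rᵀ)₁₃, (R−Rᵀ)₂₁) / (2 sinθ) = (-0.437055, +0.615282, +0.656057)
rvec = θ·k = (-0.138877, +0.195510, +0.208466)

rvec=(-0.1389, 0.1955, 0.2085) tvec=(0.2592, -0.0555, 1.0078)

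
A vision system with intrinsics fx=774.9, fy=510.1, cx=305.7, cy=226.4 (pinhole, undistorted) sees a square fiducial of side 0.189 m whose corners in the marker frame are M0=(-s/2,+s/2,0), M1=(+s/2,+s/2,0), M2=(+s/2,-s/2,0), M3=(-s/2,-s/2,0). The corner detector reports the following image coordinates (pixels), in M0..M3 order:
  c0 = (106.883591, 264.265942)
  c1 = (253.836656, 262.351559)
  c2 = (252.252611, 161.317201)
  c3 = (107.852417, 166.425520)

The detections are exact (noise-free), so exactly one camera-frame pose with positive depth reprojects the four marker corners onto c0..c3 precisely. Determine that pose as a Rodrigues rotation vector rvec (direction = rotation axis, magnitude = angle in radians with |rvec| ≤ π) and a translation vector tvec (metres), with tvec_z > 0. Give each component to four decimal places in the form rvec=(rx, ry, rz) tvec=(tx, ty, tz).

Intrinsics K: fx=774.9, fy=510.1, cx=305.7, cy=226.4
Marker side s = 0.189 m; corners in marker frame (Z=0):
  M0 = (-0.0945, +0.0945, 0)
  M1 = (+0.0945, +0.0945, 0)
  M2 = (+0.0945, -0.0945, 0)
  M3 = (-0.0945, -0.0945, 0)
Detected image corners:
  c0 = (106.883591, 264.265942) px
  c1 = (253.836656, 262.351559) px
  c2 = (252.252611, 161.317201) px
  c3 = (107.852417, 166.425520) px
Planar DLT: solve 8×8 A·h = b for H (H[2,2]=1):
  H  [+739.50357 -15.12595 +179.01274]
  H  [-55.64798 +506.25933 +213.18487]
  H  [-0.17321 -0.09236 +1.00000]
B = K⁻¹H; ‖b₁‖=1.037717, ‖b₂‖=1.037717; λ = 2/(‖b₁‖+‖b₂‖) = 0.963653, sign → tz>0 ⇒ λ=+0.963653
r₁ = λ·B[:,0] = (+0.98548,-0.03105,-0.16691); r₂ = λ·B[:,1] = (+0.01630,+0.99590,-0.08900)
r₃ = r₁×r₂ = (+0.16899,+0.08499,+0.98195); SVD([r₁ r₂ r₃]) → R = UVᵀ:
  R  [+0.98548 +0.01630 +0.16899]
  R  [-0.03105 +0.99590 +0.08499]
  R  [-0.16691 -0.08900 +0.98195]
t = (-0.15755, -0.02497, +0.96365) m
tr R = 2.963328; θ = arccos((tr R − 1)/2) = 0.191794 rad = 10.989°
axis k = ((R−Rᵀ)₃₂, (R−Rᵀ)₁₃, (R−Rᵀ)₂₁) / (2 sinθ) = (-0.456363, +0.881085, -0.124187)
rvec = θ·k = (-0.087528, +0.168986, -0.023818)

rvec=(-0.0875, 0.1690, -0.0238) tvec=(-0.1575, -0.0250, 0.9637)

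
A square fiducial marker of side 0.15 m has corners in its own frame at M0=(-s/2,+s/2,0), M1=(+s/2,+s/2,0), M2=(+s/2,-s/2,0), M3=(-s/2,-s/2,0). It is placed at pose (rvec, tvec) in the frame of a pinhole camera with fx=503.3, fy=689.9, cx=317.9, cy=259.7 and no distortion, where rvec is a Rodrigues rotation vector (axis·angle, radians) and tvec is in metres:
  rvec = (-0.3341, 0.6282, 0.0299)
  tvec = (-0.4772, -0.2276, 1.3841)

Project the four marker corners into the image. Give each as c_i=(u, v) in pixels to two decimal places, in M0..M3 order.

c0=(121.80, 185.50) c1=(155.24, 174.85) c2=(167.66, 105.79) c3=(134.50, 120.26)

Intrinsics K: fx=503.3, fy=689.9, cx=317.9, cy=259.7
Marker side s = 0.15 m; corners in marker frame (Z=0):
  M0 = (-0.0750, +0.0750, 0)
  M1 = (+0.0750, +0.0750, 0)
  M2 = (+0.0750, -0.0750, 0)
  M3 = (-0.0750, -0.0750, 0)
rvec = (-0.3341, 0.6282, 0.0299), |rvec| = θ = 0.71215 rad = 40.803°
Rodrigues: sinθ=0.65346, 1−cosθ=0.24304; R = I + sinθ·[k]× + (1−cosθ)·[k]×²:
    [+0.81045 -0.12802 +0.57164]
    [-0.07314 +0.94608 +0.31557]
    [-0.58122 -0.29757 +0.75739]
t = (-0.4772, -0.2276, 1.3841) m
M0: Pc = R·M0+t = (-0.54759, -0.15116, +1.40537); u = 503.3·(-0.54759)/1.40537 + 317.9 = 121.7959, v = 689.9·(-0.15116)/1.40537 + 259.7 = 185.4962
M1: Pc = R·M1+t = (-0.42602, -0.16213, +1.31819); u = 503.3·(-0.42602)/1.31819 + 317.9 = 155.2419, v = 689.9·(-0.16213)/1.31819 + 259.7 = 174.8463
M2: Pc = R·M2+t = (-0.40681, -0.30404, +1.36283); u = 503.3·(-0.40681)/1.36283 + 317.9 = 167.6608, v = 689.9·(-0.30404)/1.36283 + 259.7 = 105.7857
M3: Pc = R·M3+t = (-0.52838, -0.29307, +1.45001); u = 503.3·(-0.52838)/1.45001 + 317.9 = 134.4976, v = 689.9·(-0.29307)/1.45001 + 259.7 = 120.2601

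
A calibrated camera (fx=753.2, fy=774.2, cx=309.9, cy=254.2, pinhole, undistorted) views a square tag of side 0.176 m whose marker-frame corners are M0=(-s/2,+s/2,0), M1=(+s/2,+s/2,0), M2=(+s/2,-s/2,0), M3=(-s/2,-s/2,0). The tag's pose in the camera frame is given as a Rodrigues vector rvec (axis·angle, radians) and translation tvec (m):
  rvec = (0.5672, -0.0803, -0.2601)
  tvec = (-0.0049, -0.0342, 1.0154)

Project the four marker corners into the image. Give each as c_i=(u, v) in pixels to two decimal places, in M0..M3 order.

Intrinsics K: fx=753.2, fy=774.2, cx=309.9, cy=254.2
Marker side s = 0.176 m; corners in marker frame (Z=0):
  M0 = (-0.0880, +0.0880, 0)
  M1 = (+0.0880, +0.0880, 0)
  M2 = (+0.0880, -0.0880, 0)
  M3 = (-0.0880, -0.0880, 0)
rvec = (0.5672, -0.0803, -0.2601), |rvec| = θ = 0.62914 rad = 36.047°
Rodrigues: sinθ=0.58845, 1−cosθ=0.19147; R = I + sinθ·[k]× + (1−cosθ)·[k]×²:
    [+0.96416 +0.22125 -0.14647]
    [-0.26531 +0.81165 -0.52041]
    [+0.00374 +0.54062 +0.84126]
t = (-0.0049, -0.0342, 1.0154) m
M0: Pc = R·M0+t = (-0.07028, +0.06057, +1.06265); u = 753.2·(-0.07028)/1.06265 + 309.9 = 260.0885, v = 774.2·(+0.06057)/1.06265 + 254.2 = 298.3308
M1: Pc = R·M1+t = (+0.09942, +0.01388, +1.06330); u = 753.2·(+0.09942)/1.06330 + 309.9 = 380.3217, v = 774.2·(+0.01388)/1.06330 + 254.2 = 264.3049
M2: Pc = R·M2+t = (+0.06048, -0.12897, +0.96815); u = 753.2·(+0.06048)/0.96815 + 309.9 = 356.9489, v = 774.2·(-0.12897)/0.96815 + 254.2 = 151.0650
M3: Pc = R·M3+t = (-0.10922, -0.08228, +0.96750); u = 753.2·(-0.10922)/0.96750 + 309.9 = 224.8753, v = 774.2·(-0.08228)/0.96750 + 254.2 = 188.3601

c0=(260.09, 298.33) c1=(380.32, 264.30) c2=(356.95, 151.06) c3=(224.88, 188.36)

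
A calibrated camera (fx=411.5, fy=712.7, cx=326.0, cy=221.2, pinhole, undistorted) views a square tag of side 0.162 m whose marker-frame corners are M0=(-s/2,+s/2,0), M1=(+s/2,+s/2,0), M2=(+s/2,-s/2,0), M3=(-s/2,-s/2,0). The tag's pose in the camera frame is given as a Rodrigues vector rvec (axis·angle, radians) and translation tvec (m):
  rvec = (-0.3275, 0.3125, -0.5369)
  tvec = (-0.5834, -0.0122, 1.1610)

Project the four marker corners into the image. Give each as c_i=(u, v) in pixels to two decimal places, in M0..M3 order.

c0=(105.85, 281.75) c1=(148.13, 227.25) c2=(132.26, 147.35) c3=(92.58, 201.23)

Intrinsics K: fx=411.5, fy=712.7, cx=326.0, cy=221.2
Marker side s = 0.162 m; corners in marker frame (Z=0):
  M0 = (-0.0810, +0.0810, 0)
  M1 = (+0.0810, +0.0810, 0)
  M2 = (+0.0810, -0.0810, 0)
  M3 = (-0.0810, -0.0810, 0)
rvec = (-0.3275, 0.3125, -0.5369), |rvec| = θ = 0.70226 rad = 40.237°
Rodrigues: sinθ=0.64595, 1−cosθ=0.23662; R = I + sinθ·[k]× + (1−cosθ)·[k]×²:
    [+0.81484 +0.44474 +0.37180]
    [-0.54295 +0.81024 +0.22074]
    [-0.20308 -0.38174 +0.90169]
t = (-0.5834, -0.0122, 1.1610) m
M0: Pc = R·M0+t = (-0.61338, +0.09741, +1.14653); u = 411.5·(-0.61338)/1.14653 + 326.0 = 105.8528, v = 712.7·(+0.09741)/1.14653 + 221.2 = 281.7503
M1: Pc = R·M1+t = (-0.48137, +0.00945, +1.11363); u = 411.5·(-0.48137)/1.11363 + 326.0 = 148.1265, v = 712.7·(+0.00945)/1.11363 + 221.2 = 227.2480
M2: Pc = R·M2+t = (-0.55342, -0.12181, +1.17547); u = 411.5·(-0.55342)/1.17547 + 326.0 = 132.2623, v = 712.7·(-0.12181)/1.17547 + 221.2 = 147.3467
M3: Pc = R·M3+t = (-0.68543, -0.03385, +1.20837); u = 411.5·(-0.68543)/1.20837 + 326.0 = 92.5840, v = 712.7·(-0.03385)/1.20837 + 221.2 = 201.2350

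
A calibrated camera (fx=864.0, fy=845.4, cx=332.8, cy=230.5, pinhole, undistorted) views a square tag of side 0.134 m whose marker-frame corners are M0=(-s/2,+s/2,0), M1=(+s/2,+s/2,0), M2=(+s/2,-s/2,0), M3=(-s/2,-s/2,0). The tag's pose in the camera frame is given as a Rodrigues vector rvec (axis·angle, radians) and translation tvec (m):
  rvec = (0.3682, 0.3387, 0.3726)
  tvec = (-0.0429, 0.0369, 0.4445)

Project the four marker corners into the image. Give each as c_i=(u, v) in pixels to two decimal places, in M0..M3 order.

Intrinsics K: fx=864.0, fy=845.4, cx=332.8, cy=230.5
Marker side s = 0.134 m; corners in marker frame (Z=0):
  M0 = (-0.0670, +0.0670, 0)
  M1 = (+0.0670, +0.0670, 0)
  M2 = (+0.0670, -0.0670, 0)
  M3 = (-0.0670, -0.0670, 0)
rvec = (0.3682, 0.3387, 0.3726), |rvec| = θ = 0.62379 rad = 35.741°
Rodrigues: sinθ=0.58412, 1−cosθ=0.18833; R = I + sinθ·[k]× + (1−cosθ)·[k]×²:
    [+0.87728 -0.28854 +0.38356]
    [+0.40926 +0.86719 -0.28370]
    [-0.25076 +0.40586 +0.87886]
t = (-0.0429, 0.0369, 0.4445) m
M0: Pc = R·M0+t = (-0.12101, +0.06758, +0.48849); u = 864.0·(-0.12101)/0.48849 + 332.8 = 118.7686, v = 845.4·(+0.06758)/0.48849 + 230.5 = 347.4581
M1: Pc = R·M1+t = (-0.00345, +0.12242, +0.45489); u = 864.0·(-0.00345)/0.45489 + 332.8 = 326.2390, v = 845.4·(+0.12242)/0.45489 + 230.5 = 458.0172
M2: Pc = R·M2+t = (+0.03521, +0.00622, +0.40051); u = 864.0·(+0.03521)/0.40051 + 332.8 = 408.7582, v = 845.4·(+0.00622)/0.40051 + 230.5 = 243.6265
M3: Pc = R·M3+t = (-0.08235, -0.04862, +0.43411); u = 864.0·(-0.08235)/0.43411 + 332.8 = 168.9085, v = 845.4·(-0.04862)/0.43411 + 230.5 = 135.8111

c0=(118.77, 347.46) c1=(326.24, 458.02) c2=(408.76, 243.63) c3=(168.91, 135.81)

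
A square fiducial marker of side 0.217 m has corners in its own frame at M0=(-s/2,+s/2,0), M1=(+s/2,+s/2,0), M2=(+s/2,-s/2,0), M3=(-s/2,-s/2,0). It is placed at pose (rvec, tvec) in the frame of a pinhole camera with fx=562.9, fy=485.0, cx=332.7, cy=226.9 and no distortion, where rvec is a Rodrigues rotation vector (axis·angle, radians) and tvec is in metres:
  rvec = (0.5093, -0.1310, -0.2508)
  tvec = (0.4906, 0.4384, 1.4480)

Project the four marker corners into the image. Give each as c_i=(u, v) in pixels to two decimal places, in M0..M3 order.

c0=(486.49, 408.26) c1=(562.94, 387.87) c2=(562.84, 336.89) c3=(480.44, 358.38)

Intrinsics K: fx=562.9, fy=485.0, cx=332.7, cy=226.9
Marker side s = 0.217 m; corners in marker frame (Z=0):
  M0 = (-0.1085, +0.1085, 0)
  M1 = (+0.1085, +0.1085, 0)
  M2 = (+0.1085, -0.1085, 0)
  M3 = (-0.1085, -0.1085, 0)
rvec = (0.5093, -0.1310, -0.2508), |rvec| = θ = 0.58262 rad = 33.382°
Rodrigues: sinθ=0.55022, 1−cosθ=0.16498; R = I + sinθ·[k]× + (1−cosθ)·[k]×²:
    [+0.96109 +0.20442 -0.18579]
    [-0.26928 +0.84336 -0.46500]
    [+0.06163 +0.49694 +0.86559]
t = (0.4906, 0.4384, 1.4480) m
M0: Pc = R·M0+t = (+0.40850, +0.55912, +1.49523); u = 562.9·(+0.40850)/1.49523 + 332.7 = 486.4861, v = 485.0·(+0.55912)/1.49523 + 226.9 = 408.2592
M1: Pc = R·M1+t = (+0.61706, +0.50069, +1.50861); u = 562.9·(+0.61706)/1.50861 + 332.7 = 562.9405, v = 485.0·(+0.50069)/1.50861 + 226.9 = 387.8658
M2: Pc = R·M2+t = (+0.57270, +0.31768, +1.40077); u = 562.9·(+0.57270)/1.40077 + 332.7 = 562.8391, v = 485.0·(+0.31768)/1.40077 + 226.9 = 336.8925
M3: Pc = R·M3+t = (+0.36414, +0.37611, +1.38739); u = 562.9·(+0.36414)/1.38739 + 332.7 = 480.4413, v = 485.0·(+0.37611)/1.38739 + 226.9 = 358.3796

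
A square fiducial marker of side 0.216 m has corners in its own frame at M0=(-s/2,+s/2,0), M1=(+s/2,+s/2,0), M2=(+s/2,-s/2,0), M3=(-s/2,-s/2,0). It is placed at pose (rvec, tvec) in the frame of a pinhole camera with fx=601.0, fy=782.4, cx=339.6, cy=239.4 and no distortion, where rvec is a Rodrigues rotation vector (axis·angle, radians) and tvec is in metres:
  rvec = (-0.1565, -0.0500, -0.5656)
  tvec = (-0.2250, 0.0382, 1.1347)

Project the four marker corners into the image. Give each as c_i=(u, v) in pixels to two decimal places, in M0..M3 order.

c0=(199.94, 369.98) c1=(299.24, 288.51) c2=(240.06, 165.85) c3=(142.27, 243.16)

Intrinsics K: fx=601.0, fy=782.4, cx=339.6, cy=239.4
Marker side s = 0.216 m; corners in marker frame (Z=0):
  M0 = (-0.1080, +0.1080, 0)
  M1 = (+0.1080, +0.1080, 0)
  M2 = (+0.1080, -0.1080, 0)
  M3 = (-0.1080, -0.1080, 0)
rvec = (-0.1565, -0.0500, -0.5656), |rvec| = θ = 0.58898 rad = 33.746°
Rodrigues: sinθ=0.55551, 1−cosθ=0.16849; R = I + sinθ·[k]× + (1−cosθ)·[k]×²:
    [+0.84340 +0.53726 -0.00417]
    [-0.52966 +0.83272 +0.16134]
    [+0.09015 -0.13387 +0.98689]
t = (-0.2250, 0.0382, 1.1347) m
M0: Pc = R·M0+t = (-0.25806, +0.18534, +1.11051); u = 601.0·(-0.25806)/1.11051 + 339.6 = 199.9374, v = 782.4·(+0.18534)/1.11051 + 239.4 = 369.9784
M1: Pc = R·M1+t = (-0.07589, +0.07093, +1.12998); u = 601.0·(-0.07589)/1.12998 + 339.6 = 299.2376, v = 782.4·(+0.07093)/1.12998 + 239.4 = 288.5126
M2: Pc = R·M2+t = (-0.19194, -0.10894, +1.15889); u = 601.0·(-0.19194)/1.15889 + 339.6 = 240.0621, v = 782.4·(-0.10894)/1.15889 + 239.4 = 165.8535
M3: Pc = R·M3+t = (-0.37411, +0.00547, +1.13942); u = 601.0·(-0.37411)/1.13942 + 339.6 = 142.2706, v = 782.4·(+0.00547)/1.13942 + 239.4 = 243.1556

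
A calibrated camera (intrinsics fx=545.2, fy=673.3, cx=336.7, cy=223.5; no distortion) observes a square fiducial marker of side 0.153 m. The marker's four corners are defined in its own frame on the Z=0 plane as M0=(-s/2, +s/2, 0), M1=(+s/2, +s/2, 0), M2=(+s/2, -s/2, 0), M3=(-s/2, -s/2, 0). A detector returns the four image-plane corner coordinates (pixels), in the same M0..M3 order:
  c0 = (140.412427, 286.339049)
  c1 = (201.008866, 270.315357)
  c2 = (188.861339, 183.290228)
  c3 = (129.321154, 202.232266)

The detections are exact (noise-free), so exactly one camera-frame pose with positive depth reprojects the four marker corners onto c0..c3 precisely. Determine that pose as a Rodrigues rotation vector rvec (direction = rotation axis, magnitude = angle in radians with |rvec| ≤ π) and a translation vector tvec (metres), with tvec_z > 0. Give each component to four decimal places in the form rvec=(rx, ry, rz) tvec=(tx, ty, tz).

rvec=(-0.0536, 0.2913, -0.2019) tvec=(-0.3731, 0.0210, 1.1800)

Intrinsics K: fx=545.2, fy=673.3, cx=336.7, cy=223.5
Marker side s = 0.153 m; corners in marker frame (Z=0):
  M0 = (-0.0765, +0.0765, 0)
  M1 = (+0.0765, +0.0765, 0)
  M2 = (+0.0765, -0.0765, 0)
  M3 = (-0.0765, -0.0765, 0)
Detected image corners:
  c0 = (140.412427, 286.339049) px
  c1 = (201.008866, 270.315357) px
  c2 = (188.861339, 183.290228) px
  c3 = (129.321154, 202.232266) px
Planar DLT: solve 8×8 A·h = b for H (H[2,2]=1):
  H  [+353.49833 +64.49002 +164.32564]
  H  [-170.14897 +542.81054 +235.47664]
  H  [-0.23703 -0.06908 +1.00000]
B = K⁻¹H; ‖b₁‖=0.847422, ‖b₂‖=0.847422; λ = 2/(‖b₁‖+‖b₂‖) = 1.180050, sign → tz>0 ⇒ λ=+1.180050
r₁ = λ·B[:,0] = (+0.93786,-0.20536,-0.27971); r₂ = λ·B[:,1] = (+0.18993,+0.97841,-0.08152)
r₃ = r₁×r₂ = (+0.29041,+0.02333,+0.95662); SVD([r₁ r₂ r₃]) → R = UVᵀ:
  R  [+0.93786 +0.18993 +0.29041]
  R  [-0.20536 +0.97841 +0.02333]
  R  [-0.27971 -0.08152 +0.95662]
t = (-0.37309, +0.02099, +1.18005) m
tr R = 2.872891; θ = arccos((tr R − 1)/2) = 0.358440 rad = 20.537°
axis k = ((R−Rᵀ)₃₂, (R−Rᵀ)₁₃, (R−Rᵀ)₂₁) / (2 sinθ) = (-0.149429, +0.812568, -0.563387)
rvec = θ·k = (-0.053561, +0.291257, -0.201940)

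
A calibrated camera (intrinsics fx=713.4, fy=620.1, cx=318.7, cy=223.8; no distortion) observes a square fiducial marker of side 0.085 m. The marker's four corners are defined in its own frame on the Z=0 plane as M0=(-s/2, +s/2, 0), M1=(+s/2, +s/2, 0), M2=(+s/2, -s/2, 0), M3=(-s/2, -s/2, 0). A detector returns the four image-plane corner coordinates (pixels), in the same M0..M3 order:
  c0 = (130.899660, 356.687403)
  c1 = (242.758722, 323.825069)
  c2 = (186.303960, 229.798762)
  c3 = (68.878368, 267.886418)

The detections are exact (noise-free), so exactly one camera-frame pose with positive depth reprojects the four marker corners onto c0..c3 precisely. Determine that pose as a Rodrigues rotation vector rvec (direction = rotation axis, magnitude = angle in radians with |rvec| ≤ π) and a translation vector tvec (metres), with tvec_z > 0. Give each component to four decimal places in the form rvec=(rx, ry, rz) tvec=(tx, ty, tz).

rvec=(0.3991, 0.1087, -0.3753) tvec=(-0.1061, 0.0548, 0.4689)

Intrinsics K: fx=713.4, fy=620.1, cx=318.7, cy=223.8
Marker side s = 0.085 m; corners in marker frame (Z=0):
  M0 = (-0.0425, +0.0425, 0)
  M1 = (+0.0425, +0.0425, 0)
  M2 = (+0.0425, -0.0425, 0)
  M3 = (-0.0425, -0.0425, 0)
Detected image corners:
  c0 = (130.899660, 356.687403) px
  c1 = (242.758722, 323.825069) px
  c2 = (186.303960, 229.798762) px
  c3 = (68.878368, 267.886418) px
Planar DLT: solve 8×8 A·h = b for H (H[2,2]=1):
  H  [+1288.63505 +817.74936 +157.25872]
  H  [-526.95799 +1300.37508 +296.31906]
  H  [-0.37551 +0.76527 +1.00000]
B = K⁻¹H; ‖b₁‖=2.132646, ‖b₂‖=2.132646; λ = 2/(‖b₁‖+‖b₂‖) = 0.468901, sign → tz>0 ⇒ λ=+0.468901
r₁ = λ·B[:,0] = (+0.92565,-0.33492,-0.17607); r₂ = λ·B[:,1] = (+0.37718,+0.85380,+0.35884)
r₃ = r₁×r₂ = (+0.03015,-0.39857,+0.91664); SVD([r₁ r₂ r₃]) → R = UVᵀ:
  R  [+0.92565 +0.37718 +0.03015]
  R  [-0.33492 +0.85380 -0.39857]
  R  [-0.17607 +0.35884 +0.91664]
t = (-0.10611, +0.05484, +0.46890) m
tr R = 2.696087; θ = arccos((tr R − 1)/2) = 0.558514 rad = 32.000°
axis k = ((R−Rᵀ)₃₂, (R−Rᵀ)₁₃, (R−Rᵀ)₂₁) / (2 sinθ) = (+0.714634, +0.194578, -0.671891)
rvec = θ·k = (+0.399133, +0.108674, -0.375260)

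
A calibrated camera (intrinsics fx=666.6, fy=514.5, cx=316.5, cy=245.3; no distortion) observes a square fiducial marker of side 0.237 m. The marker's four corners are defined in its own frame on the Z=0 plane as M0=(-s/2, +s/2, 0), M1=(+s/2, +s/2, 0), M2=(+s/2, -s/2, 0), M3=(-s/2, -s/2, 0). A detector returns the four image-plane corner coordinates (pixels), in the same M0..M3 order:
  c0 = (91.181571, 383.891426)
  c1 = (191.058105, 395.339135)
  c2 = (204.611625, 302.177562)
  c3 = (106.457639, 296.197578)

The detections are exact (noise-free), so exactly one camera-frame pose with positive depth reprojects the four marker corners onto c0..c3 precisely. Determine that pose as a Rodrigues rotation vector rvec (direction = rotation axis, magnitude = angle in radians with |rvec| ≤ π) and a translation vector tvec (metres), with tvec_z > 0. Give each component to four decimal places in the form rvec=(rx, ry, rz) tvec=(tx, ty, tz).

Intrinsics K: fx=666.6, fy=514.5, cx=316.5, cy=245.3
Marker side s = 0.237 m; corners in marker frame (Z=0):
  M0 = (-0.1185, +0.1185, 0)
  M1 = (+0.1185, +0.1185, 0)
  M2 = (+0.1185, -0.1185, 0)
  M3 = (-0.1185, -0.1185, 0)
Detected image corners:
  c0 = (91.181571, 383.891426) px
  c1 = (191.058105, 395.339135) px
  c2 = (204.611625, 302.177562) px
  c3 = (106.457639, 296.197578) px
Planar DLT: solve 8×8 A·h = b for H (H[2,2]=1):
  H  [+381.45484 -77.09740 +146.98523]
  H  [-47.62993 +343.67165 +343.69103]
  H  [-0.24462 -0.10902 +1.00000]
B = K⁻¹H; ‖b₁‖=0.730954, ‖b₂‖=0.730954; λ = 2/(‖b₁‖+‖b₂‖) = 1.368076, sign → tz>0 ⇒ λ=+1.368076
r₁ = λ·B[:,0] = (+0.94176,+0.03291,-0.33466); r₂ = λ·B[:,1] = (-0.08742,+0.98494,-0.14914)
r₃ = r₁×r₂ = (+0.32471,+0.16971,+0.93046); SVD([r₁ r₂ r₃]) → R = UVᵀ:
  R  [+0.94176 -0.08742 +0.32471]
  R  [+0.03291 +0.98494 +0.16971]
  R  [-0.33466 -0.14914 +0.93046]
t = (-0.34790, +0.26163, +1.36808) m
tr R = 2.857169; θ = arccos((tr R − 1)/2) = 0.380216 rad = 21.785°
axis k = ((R−Rᵀ)₃₂, (R−Rᵀ)₁₃, (R−Rᵀ)₂₁) / (2 sinθ) = (-0.429584, +0.888357, +0.162108)
rvec = θ·k = (-0.163335, +0.337768, +0.061636)

rvec=(-0.1633, 0.3378, 0.0616) tvec=(-0.3479, 0.2616, 1.3681)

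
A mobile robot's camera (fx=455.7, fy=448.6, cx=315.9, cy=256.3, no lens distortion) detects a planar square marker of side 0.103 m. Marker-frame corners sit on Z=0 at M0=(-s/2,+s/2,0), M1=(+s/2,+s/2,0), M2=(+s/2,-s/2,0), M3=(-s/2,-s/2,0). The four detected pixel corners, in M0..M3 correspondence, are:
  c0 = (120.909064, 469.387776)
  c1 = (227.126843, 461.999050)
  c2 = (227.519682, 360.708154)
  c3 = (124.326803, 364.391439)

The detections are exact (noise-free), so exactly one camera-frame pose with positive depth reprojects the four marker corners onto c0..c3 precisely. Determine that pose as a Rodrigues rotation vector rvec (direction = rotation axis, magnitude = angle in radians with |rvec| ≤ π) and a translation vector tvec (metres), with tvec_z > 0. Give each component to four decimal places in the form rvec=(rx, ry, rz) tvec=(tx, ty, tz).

Intrinsics K: fx=455.7, fy=448.6, cx=315.9, cy=256.3
Marker side s = 0.103 m; corners in marker frame (Z=0):
  M0 = (-0.0515, +0.0515, 0)
  M1 = (+0.0515, +0.0515, 0)
  M2 = (+0.0515, -0.0515, 0)
  M3 = (-0.0515, -0.0515, 0)
Detected image corners:
  c0 = (120.909064, 469.387776) px
  c1 = (227.126843, 461.999050) px
  c2 = (227.519682, 360.708154) px
  c3 = (124.326803, 364.391439) px
Planar DLT: solve 8×8 A·h = b for H (H[2,2]=1):
  H  [+1074.79959 -66.25783 +175.88474]
  H  [+84.84764 +887.44856 +413.34518]
  H  [+0.33406 -0.27440 +1.00000]
B = K⁻¹H; ‖b₁‖=2.153066, ‖b₂‖=2.153066; λ = 2/(‖b₁‖+‖b₂‖) = 0.464454, sign → tz>0 ⇒ λ=+0.464454
r₁ = λ·B[:,0] = (+0.98789,-0.00080,+0.15516); r₂ = λ·B[:,1] = (+0.02082,+0.99163,-0.12745)
r₃ = r₁×r₂ = (-0.15375,+0.12913,+0.97963); SVD([r₁ r₂ r₃]) → R = UVᵀ:
  R  [+0.98789 +0.02082 -0.15375]
  R  [-0.00080 +0.99163 +0.12913]
  R  [+0.15516 -0.12745 +0.97963]
t = (-0.14270, +0.16260, +0.46445) m
tr R = 2.959151; θ = arccos((tr R − 1)/2) = 0.202456 rad = 11.600°
axis k = ((R−Rᵀ)₃₂, (R−Rᵀ)₁₃, (R−Rᵀ)₂₁) / (2 sinθ) = (-0.638022, -0.768140, -0.053755)
rvec = θ·k = (-0.129172, -0.155515, -0.010883)

rvec=(-0.1292, -0.1555, -0.0109) tvec=(-0.1427, 0.1626, 0.4645)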